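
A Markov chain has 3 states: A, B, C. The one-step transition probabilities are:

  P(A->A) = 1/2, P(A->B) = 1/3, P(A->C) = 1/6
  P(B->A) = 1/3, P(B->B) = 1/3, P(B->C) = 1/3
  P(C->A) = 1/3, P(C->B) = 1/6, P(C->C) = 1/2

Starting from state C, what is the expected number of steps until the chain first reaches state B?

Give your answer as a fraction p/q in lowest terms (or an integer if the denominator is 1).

Let h_i = expected steps to first reach B from state i.
Boundary: h_B = 0.
First-step equations for the other states:
  h_A = 1 + 1/2*h_A + 1/3*h_B + 1/6*h_C
  h_C = 1 + 1/3*h_A + 1/6*h_B + 1/2*h_C

Substituting h_B = 0 and rearranging gives the linear system (I - Q) h = 1:
  [1/2, -1/6] . (h_A, h_C) = 1
  [-1/3, 1/2] . (h_A, h_C) = 1

Solving yields:
  h_A = 24/7
  h_C = 30/7

Starting state is C, so the expected hitting time is h_C = 30/7.

Answer: 30/7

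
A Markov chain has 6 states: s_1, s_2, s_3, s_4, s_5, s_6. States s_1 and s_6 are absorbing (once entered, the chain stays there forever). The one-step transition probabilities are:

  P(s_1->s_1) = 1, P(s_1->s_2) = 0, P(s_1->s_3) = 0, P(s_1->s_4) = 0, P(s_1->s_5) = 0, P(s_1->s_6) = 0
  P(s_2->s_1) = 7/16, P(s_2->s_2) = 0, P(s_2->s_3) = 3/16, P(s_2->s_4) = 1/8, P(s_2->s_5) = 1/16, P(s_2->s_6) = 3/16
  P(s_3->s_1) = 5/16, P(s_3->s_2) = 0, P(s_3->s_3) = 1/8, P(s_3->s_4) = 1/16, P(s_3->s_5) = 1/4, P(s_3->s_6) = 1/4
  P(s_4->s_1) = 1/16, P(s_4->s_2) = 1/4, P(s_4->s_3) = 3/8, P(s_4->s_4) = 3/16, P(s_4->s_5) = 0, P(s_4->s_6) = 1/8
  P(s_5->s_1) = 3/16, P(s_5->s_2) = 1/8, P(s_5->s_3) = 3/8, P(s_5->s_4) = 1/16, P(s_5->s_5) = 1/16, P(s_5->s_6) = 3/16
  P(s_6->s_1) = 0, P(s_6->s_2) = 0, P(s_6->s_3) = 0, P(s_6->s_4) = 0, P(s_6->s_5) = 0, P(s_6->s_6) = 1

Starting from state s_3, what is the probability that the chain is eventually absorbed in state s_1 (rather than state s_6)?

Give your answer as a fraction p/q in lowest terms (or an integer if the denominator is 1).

Answer: 1570/2859

Derivation:
Let a_i = P(absorbed in s_1 | start in state i).
Boundary conditions: a_s_1 = 1, a_s_6 = 0.
For each transient state i, a_i = sum_j P(i->j) * a_j:
  a_s_2 = 7/16*a_s_1 + 0*a_s_2 + 3/16*a_s_3 + 1/8*a_s_4 + 1/16*a_s_5 + 3/16*a_s_6
  a_s_3 = 5/16*a_s_1 + 0*a_s_2 + 1/8*a_s_3 + 1/16*a_s_4 + 1/4*a_s_5 + 1/4*a_s_6
  a_s_4 = 1/16*a_s_1 + 1/4*a_s_2 + 3/8*a_s_3 + 3/16*a_s_4 + 0*a_s_5 + 1/8*a_s_6
  a_s_5 = 3/16*a_s_1 + 1/8*a_s_2 + 3/8*a_s_3 + 1/16*a_s_4 + 1/16*a_s_5 + 3/16*a_s_6

Substituting a_s_1 = 1 and a_s_6 = 0, rearrange to (I - Q) a = r where r[i] = P(i -> s_1):
  [1, -3/16, -1/8, -1/16] . (a_s_2, a_s_3, a_s_4, a_s_5) = 7/16
  [0, 7/8, -1/16, -1/4] . (a_s_2, a_s_3, a_s_4, a_s_5) = 5/16
  [-1/4, -3/8, 13/16, 0] . (a_s_2, a_s_3, a_s_4, a_s_5) = 1/16
  [-1/8, -3/8, -1/16, 15/16] . (a_s_2, a_s_3, a_s_4, a_s_5) = 3/16

Solving yields:
  a_s_2 = 10981/17154
  a_s_3 = 1570/2859
  a_s_4 = 4523/8577
  a_s_5 = 4633/8577

Starting state is s_3, so the absorption probability is a_s_3 = 1570/2859.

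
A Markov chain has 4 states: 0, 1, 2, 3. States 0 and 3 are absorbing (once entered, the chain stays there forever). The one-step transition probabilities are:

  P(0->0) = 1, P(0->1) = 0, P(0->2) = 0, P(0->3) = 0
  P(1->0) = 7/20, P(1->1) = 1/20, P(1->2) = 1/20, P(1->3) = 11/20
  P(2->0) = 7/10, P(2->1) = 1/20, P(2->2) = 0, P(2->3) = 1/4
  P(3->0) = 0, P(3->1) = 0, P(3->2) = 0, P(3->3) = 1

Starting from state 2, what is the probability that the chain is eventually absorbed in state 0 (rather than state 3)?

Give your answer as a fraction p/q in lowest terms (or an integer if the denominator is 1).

Let a_i = P(absorbed in 0 | start in state i).
Boundary conditions: a_0 = 1, a_3 = 0.
For each transient state i, a_i = sum_j P(i->j) * a_j:
  a_1 = 7/20*a_0 + 1/20*a_1 + 1/20*a_2 + 11/20*a_3
  a_2 = 7/10*a_0 + 1/20*a_1 + 0*a_2 + 1/4*a_3

Substituting a_0 = 1 and a_3 = 0, rearrange to (I - Q) a = r where r[i] = P(i -> 0):
  [19/20, -1/20] . (a_1, a_2) = 7/20
  [-1/20, 1] . (a_1, a_2) = 7/10

Solving yields:
  a_1 = 154/379
  a_2 = 273/379

Starting state is 2, so the absorption probability is a_2 = 273/379.

Answer: 273/379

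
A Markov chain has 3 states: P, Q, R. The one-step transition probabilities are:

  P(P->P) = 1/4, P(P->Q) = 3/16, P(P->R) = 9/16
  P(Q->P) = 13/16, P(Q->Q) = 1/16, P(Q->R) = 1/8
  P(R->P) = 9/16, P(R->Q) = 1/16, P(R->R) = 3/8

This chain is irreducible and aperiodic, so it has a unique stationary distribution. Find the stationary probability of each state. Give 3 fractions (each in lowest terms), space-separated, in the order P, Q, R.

The stationary distribution satisfies pi = pi * P, i.e.:
  pi_P = 1/4*pi_P + 13/16*pi_Q + 9/16*pi_R
  pi_Q = 3/16*pi_P + 1/16*pi_Q + 1/16*pi_R
  pi_R = 9/16*pi_P + 1/8*pi_Q + 3/8*pi_R
with normalization: pi_P + pi_Q + pi_R = 1.

Using the first 2 balance equations plus normalization, the linear system A*pi = b is:
  [-3/4, 13/16, 9/16] . pi = 0
  [3/16, -15/16, 1/16] . pi = 0
  [1, 1, 1] . pi = 1

Solving yields:
  pi_P = 37/82
  pi_Q = 39/328
  pi_R = 141/328

Verification (pi * P):
  37/82*1/4 + 39/328*13/16 + 141/328*9/16 = 37/82 = pi_P  (ok)
  37/82*3/16 + 39/328*1/16 + 141/328*1/16 = 39/328 = pi_Q  (ok)
  37/82*9/16 + 39/328*1/8 + 141/328*3/8 = 141/328 = pi_R  (ok)

Answer: 37/82 39/328 141/328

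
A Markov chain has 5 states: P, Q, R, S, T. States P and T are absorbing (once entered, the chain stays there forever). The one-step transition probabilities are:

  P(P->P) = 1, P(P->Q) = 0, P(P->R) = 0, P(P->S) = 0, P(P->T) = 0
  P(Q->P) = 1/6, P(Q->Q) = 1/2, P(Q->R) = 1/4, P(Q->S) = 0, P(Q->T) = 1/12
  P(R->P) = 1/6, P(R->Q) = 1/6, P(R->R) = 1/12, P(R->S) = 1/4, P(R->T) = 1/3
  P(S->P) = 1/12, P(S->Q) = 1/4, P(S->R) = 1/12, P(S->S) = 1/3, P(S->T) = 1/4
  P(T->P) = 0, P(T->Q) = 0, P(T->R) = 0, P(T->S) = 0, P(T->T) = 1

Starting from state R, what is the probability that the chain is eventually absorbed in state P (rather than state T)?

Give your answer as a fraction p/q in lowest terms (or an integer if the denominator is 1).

Let a_i = P(absorbed in P | start in state i).
Boundary conditions: a_P = 1, a_T = 0.
For each transient state i, a_i = sum_j P(i->j) * a_j:
  a_Q = 1/6*a_P + 1/2*a_Q + 1/4*a_R + 0*a_S + 1/12*a_T
  a_R = 1/6*a_P + 1/6*a_Q + 1/12*a_R + 1/4*a_S + 1/3*a_T
  a_S = 1/12*a_P + 1/4*a_Q + 1/12*a_R + 1/3*a_S + 1/4*a_T

Substituting a_P = 1 and a_T = 0, rearrange to (I - Q) a = r where r[i] = P(i -> P):
  [1/2, -1/4, 0] . (a_Q, a_R, a_S) = 1/6
  [-1/6, 11/12, -1/4] . (a_Q, a_R, a_S) = 1/6
  [-1/4, -1/12, 2/3] . (a_Q, a_R, a_S) = 1/12

Solving yields:
  a_Q = 227/435
  a_R = 164/435
  a_S = 32/87

Starting state is R, so the absorption probability is a_R = 164/435.

Answer: 164/435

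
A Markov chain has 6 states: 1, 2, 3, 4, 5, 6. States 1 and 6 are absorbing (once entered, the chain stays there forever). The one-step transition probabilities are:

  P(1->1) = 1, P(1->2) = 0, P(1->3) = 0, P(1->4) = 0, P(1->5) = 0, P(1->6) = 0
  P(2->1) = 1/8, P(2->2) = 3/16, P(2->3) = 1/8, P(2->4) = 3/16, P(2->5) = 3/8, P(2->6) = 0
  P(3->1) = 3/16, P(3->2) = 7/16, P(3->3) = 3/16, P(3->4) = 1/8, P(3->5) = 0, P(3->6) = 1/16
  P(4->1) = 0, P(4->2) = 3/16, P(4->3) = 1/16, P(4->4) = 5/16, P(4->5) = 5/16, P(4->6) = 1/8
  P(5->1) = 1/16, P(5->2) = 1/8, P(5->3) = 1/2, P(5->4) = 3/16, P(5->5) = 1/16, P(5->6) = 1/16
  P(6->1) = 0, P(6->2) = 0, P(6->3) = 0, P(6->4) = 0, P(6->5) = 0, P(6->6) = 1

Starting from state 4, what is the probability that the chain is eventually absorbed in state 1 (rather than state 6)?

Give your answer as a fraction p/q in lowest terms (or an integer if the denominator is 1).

Answer: 3061/5898

Derivation:
Let a_i = P(absorbed in 1 | start in state i).
Boundary conditions: a_1 = 1, a_6 = 0.
For each transient state i, a_i = sum_j P(i->j) * a_j:
  a_2 = 1/8*a_1 + 3/16*a_2 + 1/8*a_3 + 3/16*a_4 + 3/8*a_5 + 0*a_6
  a_3 = 3/16*a_1 + 7/16*a_2 + 3/16*a_3 + 1/8*a_4 + 0*a_5 + 1/16*a_6
  a_4 = 0*a_1 + 3/16*a_2 + 1/16*a_3 + 5/16*a_4 + 5/16*a_5 + 1/8*a_6
  a_5 = 1/16*a_1 + 1/8*a_2 + 1/2*a_3 + 3/16*a_4 + 1/16*a_5 + 1/16*a_6

Substituting a_1 = 1 and a_6 = 0, rearrange to (I - Q) a = r where r[i] = P(i -> 1):
  [13/16, -1/8, -3/16, -3/8] . (a_2, a_3, a_4, a_5) = 1/8
  [-7/16, 13/16, -1/8, 0] . (a_2, a_3, a_4, a_5) = 3/16
  [-3/16, -1/16, 11/16, -5/16] . (a_2, a_3, a_4, a_5) = 0
  [-1/8, -1/2, -3/16, 15/16] . (a_2, a_3, a_4, a_5) = 1/16

Solving yields:
  a_2 = 3887/5898
  a_3 = 3925/5898
  a_4 = 3061/5898
  a_5 = 3617/5898

Starting state is 4, so the absorption probability is a_4 = 3061/5898.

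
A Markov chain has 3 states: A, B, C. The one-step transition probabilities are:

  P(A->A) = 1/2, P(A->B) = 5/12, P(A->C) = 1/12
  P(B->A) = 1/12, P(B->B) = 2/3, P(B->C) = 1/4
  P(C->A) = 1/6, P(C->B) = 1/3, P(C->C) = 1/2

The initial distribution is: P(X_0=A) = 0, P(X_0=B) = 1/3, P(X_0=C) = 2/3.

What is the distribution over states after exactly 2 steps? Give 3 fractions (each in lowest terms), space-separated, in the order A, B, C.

Answer: 19/108 71/144 143/432

Derivation:
Propagating the distribution step by step (d_{t+1} = d_t * P):
d_0 = (A=0, B=1/3, C=2/3)
  d_1[A] = 0*1/2 + 1/3*1/12 + 2/3*1/6 = 5/36
  d_1[B] = 0*5/12 + 1/3*2/3 + 2/3*1/3 = 4/9
  d_1[C] = 0*1/12 + 1/3*1/4 + 2/3*1/2 = 5/12
d_1 = (A=5/36, B=4/9, C=5/12)
  d_2[A] = 5/36*1/2 + 4/9*1/12 + 5/12*1/6 = 19/108
  d_2[B] = 5/36*5/12 + 4/9*2/3 + 5/12*1/3 = 71/144
  d_2[C] = 5/36*1/12 + 4/9*1/4 + 5/12*1/2 = 143/432
d_2 = (A=19/108, B=71/144, C=143/432)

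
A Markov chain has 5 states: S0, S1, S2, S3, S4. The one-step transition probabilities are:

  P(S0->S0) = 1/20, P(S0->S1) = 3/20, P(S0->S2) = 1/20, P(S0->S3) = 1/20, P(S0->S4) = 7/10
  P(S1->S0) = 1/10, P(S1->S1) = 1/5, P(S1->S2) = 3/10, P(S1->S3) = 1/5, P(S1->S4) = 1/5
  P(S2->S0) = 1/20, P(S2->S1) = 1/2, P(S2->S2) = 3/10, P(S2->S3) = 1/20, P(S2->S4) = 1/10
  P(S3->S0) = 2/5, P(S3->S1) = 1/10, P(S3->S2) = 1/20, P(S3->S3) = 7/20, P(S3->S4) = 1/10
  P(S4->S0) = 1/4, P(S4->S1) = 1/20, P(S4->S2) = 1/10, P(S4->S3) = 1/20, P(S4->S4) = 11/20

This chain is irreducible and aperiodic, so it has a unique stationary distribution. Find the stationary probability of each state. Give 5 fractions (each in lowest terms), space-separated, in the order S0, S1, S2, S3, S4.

The stationary distribution satisfies pi = pi * P, i.e.:
  pi_S0 = 1/20*pi_S0 + 1/10*pi_S1 + 1/20*pi_S2 + 2/5*pi_S3 + 1/4*pi_S4
  pi_S1 = 3/20*pi_S0 + 1/5*pi_S1 + 1/2*pi_S2 + 1/10*pi_S3 + 1/20*pi_S4
  pi_S2 = 1/20*pi_S0 + 3/10*pi_S1 + 3/10*pi_S2 + 1/20*pi_S3 + 1/10*pi_S4
  pi_S3 = 1/20*pi_S0 + 1/5*pi_S1 + 1/20*pi_S2 + 7/20*pi_S3 + 1/20*pi_S4
  pi_S4 = 7/10*pi_S0 + 1/5*pi_S1 + 1/10*pi_S2 + 1/10*pi_S3 + 11/20*pi_S4
with normalization: pi_S0 + pi_S1 + pi_S2 + pi_S3 + pi_S4 = 1.

Using the first 4 balance equations plus normalization, the linear system A*pi = b is:
  [-19/20, 1/10, 1/20, 2/5, 1/4] . pi = 0
  [3/20, -4/5, 1/2, 1/10, 1/20] . pi = 0
  [1/20, 3/10, -7/10, 1/20, 1/10] . pi = 0
  [1/20, 1/5, 1/20, -13/20, 1/20] . pi = 0
  [1, 1, 1, 1, 1] . pi = 1

Solving yields:
  pi_S0 = 2788/15807
  pi_S1 = 2599/15807
  pi_S2 = 782/5269
  pi_S3 = 562/5269
  pi_S4 = 6388/15807

Verification (pi * P):
  2788/15807*1/20 + 2599/15807*1/10 + 782/5269*1/20 + 562/5269*2/5 + 6388/15807*1/4 = 2788/15807 = pi_S0  (ok)
  2788/15807*3/20 + 2599/15807*1/5 + 782/5269*1/2 + 562/5269*1/10 + 6388/15807*1/20 = 2599/15807 = pi_S1  (ok)
  2788/15807*1/20 + 2599/15807*3/10 + 782/5269*3/10 + 562/5269*1/20 + 6388/15807*1/10 = 782/5269 = pi_S2  (ok)
  2788/15807*1/20 + 2599/15807*1/5 + 782/5269*1/20 + 562/5269*7/20 + 6388/15807*1/20 = 562/5269 = pi_S3  (ok)
  2788/15807*7/10 + 2599/15807*1/5 + 782/5269*1/10 + 562/5269*1/10 + 6388/15807*11/20 = 6388/15807 = pi_S4  (ok)

Answer: 2788/15807 2599/15807 782/5269 562/5269 6388/15807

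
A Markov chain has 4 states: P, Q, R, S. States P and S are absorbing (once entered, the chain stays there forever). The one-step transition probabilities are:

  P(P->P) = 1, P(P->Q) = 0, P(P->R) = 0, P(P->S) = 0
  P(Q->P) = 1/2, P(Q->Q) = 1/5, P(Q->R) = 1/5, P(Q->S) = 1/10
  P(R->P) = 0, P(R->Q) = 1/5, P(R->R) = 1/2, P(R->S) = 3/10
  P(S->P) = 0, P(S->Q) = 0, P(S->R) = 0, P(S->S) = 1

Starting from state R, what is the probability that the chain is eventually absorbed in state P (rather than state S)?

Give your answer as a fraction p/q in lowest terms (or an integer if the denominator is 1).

Answer: 5/18

Derivation:
Let a_i = P(absorbed in P | start in state i).
Boundary conditions: a_P = 1, a_S = 0.
For each transient state i, a_i = sum_j P(i->j) * a_j:
  a_Q = 1/2*a_P + 1/5*a_Q + 1/5*a_R + 1/10*a_S
  a_R = 0*a_P + 1/5*a_Q + 1/2*a_R + 3/10*a_S

Substituting a_P = 1 and a_S = 0, rearrange to (I - Q) a = r where r[i] = P(i -> P):
  [4/5, -1/5] . (a_Q, a_R) = 1/2
  [-1/5, 1/2] . (a_Q, a_R) = 0

Solving yields:
  a_Q = 25/36
  a_R = 5/18

Starting state is R, so the absorption probability is a_R = 5/18.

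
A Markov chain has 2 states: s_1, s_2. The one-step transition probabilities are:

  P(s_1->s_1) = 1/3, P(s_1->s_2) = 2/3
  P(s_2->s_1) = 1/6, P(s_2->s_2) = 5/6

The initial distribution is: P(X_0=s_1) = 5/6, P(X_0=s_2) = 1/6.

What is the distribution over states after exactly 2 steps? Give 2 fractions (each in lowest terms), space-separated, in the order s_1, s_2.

Propagating the distribution step by step (d_{t+1} = d_t * P):
d_0 = (s_1=5/6, s_2=1/6)
  d_1[s_1] = 5/6*1/3 + 1/6*1/6 = 11/36
  d_1[s_2] = 5/6*2/3 + 1/6*5/6 = 25/36
d_1 = (s_1=11/36, s_2=25/36)
  d_2[s_1] = 11/36*1/3 + 25/36*1/6 = 47/216
  d_2[s_2] = 11/36*2/3 + 25/36*5/6 = 169/216
d_2 = (s_1=47/216, s_2=169/216)

Answer: 47/216 169/216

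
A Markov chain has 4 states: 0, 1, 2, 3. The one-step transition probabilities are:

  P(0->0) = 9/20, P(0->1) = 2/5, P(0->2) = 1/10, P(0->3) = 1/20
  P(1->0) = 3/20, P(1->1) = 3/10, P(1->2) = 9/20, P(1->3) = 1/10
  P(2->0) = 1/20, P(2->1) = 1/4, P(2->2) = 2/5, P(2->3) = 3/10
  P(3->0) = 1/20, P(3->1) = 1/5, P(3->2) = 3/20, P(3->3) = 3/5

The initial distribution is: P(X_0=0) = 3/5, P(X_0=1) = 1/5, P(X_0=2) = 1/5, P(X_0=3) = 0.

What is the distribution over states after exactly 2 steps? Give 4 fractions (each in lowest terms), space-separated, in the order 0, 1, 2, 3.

Answer: 209/1000 617/2000 297/1000 371/2000

Derivation:
Propagating the distribution step by step (d_{t+1} = d_t * P):
d_0 = (0=3/5, 1=1/5, 2=1/5, 3=0)
  d_1[0] = 3/5*9/20 + 1/5*3/20 + 1/5*1/20 + 0*1/20 = 31/100
  d_1[1] = 3/5*2/5 + 1/5*3/10 + 1/5*1/4 + 0*1/5 = 7/20
  d_1[2] = 3/5*1/10 + 1/5*9/20 + 1/5*2/5 + 0*3/20 = 23/100
  d_1[3] = 3/5*1/20 + 1/5*1/10 + 1/5*3/10 + 0*3/5 = 11/100
d_1 = (0=31/100, 1=7/20, 2=23/100, 3=11/100)
  d_2[0] = 31/100*9/20 + 7/20*3/20 + 23/100*1/20 + 11/100*1/20 = 209/1000
  d_2[1] = 31/100*2/5 + 7/20*3/10 + 23/100*1/4 + 11/100*1/5 = 617/2000
  d_2[2] = 31/100*1/10 + 7/20*9/20 + 23/100*2/5 + 11/100*3/20 = 297/1000
  d_2[3] = 31/100*1/20 + 7/20*1/10 + 23/100*3/10 + 11/100*3/5 = 371/2000
d_2 = (0=209/1000, 1=617/2000, 2=297/1000, 3=371/2000)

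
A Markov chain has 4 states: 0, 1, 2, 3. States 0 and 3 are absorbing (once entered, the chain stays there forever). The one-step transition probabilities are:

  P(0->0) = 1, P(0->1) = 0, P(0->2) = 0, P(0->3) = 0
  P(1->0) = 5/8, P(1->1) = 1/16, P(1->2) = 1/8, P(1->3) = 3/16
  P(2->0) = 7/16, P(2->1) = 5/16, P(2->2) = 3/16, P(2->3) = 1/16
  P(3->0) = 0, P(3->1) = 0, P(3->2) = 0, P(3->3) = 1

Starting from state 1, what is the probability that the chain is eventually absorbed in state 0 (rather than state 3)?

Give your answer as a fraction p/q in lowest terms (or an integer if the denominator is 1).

Let a_i = P(absorbed in 0 | start in state i).
Boundary conditions: a_0 = 1, a_3 = 0.
For each transient state i, a_i = sum_j P(i->j) * a_j:
  a_1 = 5/8*a_0 + 1/16*a_1 + 1/8*a_2 + 3/16*a_3
  a_2 = 7/16*a_0 + 5/16*a_1 + 3/16*a_2 + 1/16*a_3

Substituting a_0 = 1 and a_3 = 0, rearrange to (I - Q) a = r where r[i] = P(i -> 0):
  [15/16, -1/8] . (a_1, a_2) = 5/8
  [-5/16, 13/16] . (a_1, a_2) = 7/16

Solving yields:
  a_1 = 144/185
  a_2 = 31/37

Starting state is 1, so the absorption probability is a_1 = 144/185.

Answer: 144/185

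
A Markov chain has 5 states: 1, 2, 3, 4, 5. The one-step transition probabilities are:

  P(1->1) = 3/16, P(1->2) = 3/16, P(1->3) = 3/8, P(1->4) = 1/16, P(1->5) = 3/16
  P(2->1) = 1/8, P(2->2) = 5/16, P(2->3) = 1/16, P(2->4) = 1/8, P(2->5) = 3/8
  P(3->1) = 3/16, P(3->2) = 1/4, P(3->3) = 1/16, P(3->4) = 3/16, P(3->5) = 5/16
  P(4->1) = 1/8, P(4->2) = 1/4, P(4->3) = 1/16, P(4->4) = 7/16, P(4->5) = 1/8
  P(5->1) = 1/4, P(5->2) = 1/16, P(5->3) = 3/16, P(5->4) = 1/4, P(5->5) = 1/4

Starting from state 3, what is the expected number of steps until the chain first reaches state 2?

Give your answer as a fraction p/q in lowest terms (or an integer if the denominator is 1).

Answer: 26352/5143

Derivation:
Let h_i = expected steps to first reach 2 from state i.
Boundary: h_2 = 0.
First-step equations for the other states:
  h_1 = 1 + 3/16*h_1 + 3/16*h_2 + 3/8*h_3 + 1/16*h_4 + 3/16*h_5
  h_3 = 1 + 3/16*h_1 + 1/4*h_2 + 1/16*h_3 + 3/16*h_4 + 5/16*h_5
  h_4 = 1 + 1/8*h_1 + 1/4*h_2 + 1/16*h_3 + 7/16*h_4 + 1/8*h_5
  h_5 = 1 + 1/4*h_1 + 1/16*h_2 + 3/16*h_3 + 1/4*h_4 + 1/4*h_5

Substituting h_2 = 0 and rearranging gives the linear system (I - Q) h = 1:
  [13/16, -3/8, -1/16, -3/16] . (h_1, h_3, h_4, h_5) = 1
  [-3/16, 15/16, -3/16, -5/16] . (h_1, h_3, h_4, h_5) = 1
  [-1/8, -1/16, 9/16, -1/8] . (h_1, h_3, h_4, h_5) = 1
  [-1/4, -3/16, -1/4, 3/4] . (h_1, h_3, h_4, h_5) = 1

Solving yields:
  h_1 = 27576/5143
  h_3 = 26352/5143
  h_4 = 25088/5143
  h_5 = 31000/5143

Starting state is 3, so the expected hitting time is h_3 = 26352/5143.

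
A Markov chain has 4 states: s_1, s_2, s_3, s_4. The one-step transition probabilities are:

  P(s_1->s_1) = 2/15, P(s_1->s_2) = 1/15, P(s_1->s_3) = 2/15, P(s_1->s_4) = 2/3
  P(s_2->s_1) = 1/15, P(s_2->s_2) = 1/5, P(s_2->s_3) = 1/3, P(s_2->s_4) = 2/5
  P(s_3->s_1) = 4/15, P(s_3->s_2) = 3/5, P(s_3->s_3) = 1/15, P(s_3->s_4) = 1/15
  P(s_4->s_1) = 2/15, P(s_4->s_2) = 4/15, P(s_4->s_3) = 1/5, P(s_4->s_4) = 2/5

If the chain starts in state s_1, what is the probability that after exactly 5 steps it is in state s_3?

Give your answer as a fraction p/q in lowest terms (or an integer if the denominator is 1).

Answer: 51172/253125

Derivation:
Computing P^5 by repeated multiplication:
P^1 =
  s_1: [2/15, 1/15, 2/15, 2/3]
  s_2: [1/15, 1/5, 1/3, 2/5]
  s_3: [4/15, 3/5, 1/15, 1/15]
  s_4: [2/15, 4/15, 1/5, 2/5]
P^2 =
  s_1: [11/75, 7/25, 41/225, 88/225]
  s_2: [37/225, 79/225, 8/45, 23/75]
  s_3: [23/225, 44/225, 19/75, 101/225]
  s_4: [32/225, 13/45, 1/5, 83/225]
P^3 =
  s_1: [469/3375, 943/3375, 686/3375, 1277/3375]
  s_2: [451/3375, 182/675, 716/3375, 1298/3375]
  s_3: [104/675, 1072/3375, 626/3375, 1157/3375]
  s_4: [19/135, 964/3375, 683/3375, 1253/3375]
P^4 =
  s_1: [2393/16875, 36/125, 226/1125, 6232/16875]
  s_2: [808/5625, 4939/16875, 1118/5625, 6158/16875]
  s_3: [154/1125, 4666/16875, 3499/16875, 256/675]
  s_4: [2384/16875, 538/1875, 3404/16875, 1249/3375]
P^5 =
  s_1: [2378/16875, 24137/84375, 51172/253125, 93872/253125]
  s_2: [35519/253125, 72059/253125, 51371/253125, 3488/9375]
  s_3: [36082/253125, 73399/253125, 16883/84375, 18599/50625]
  s_4: [35716/253125, 72526/253125, 17039/84375, 93766/253125]

(P^5)[s_1 -> s_3] = 51172/253125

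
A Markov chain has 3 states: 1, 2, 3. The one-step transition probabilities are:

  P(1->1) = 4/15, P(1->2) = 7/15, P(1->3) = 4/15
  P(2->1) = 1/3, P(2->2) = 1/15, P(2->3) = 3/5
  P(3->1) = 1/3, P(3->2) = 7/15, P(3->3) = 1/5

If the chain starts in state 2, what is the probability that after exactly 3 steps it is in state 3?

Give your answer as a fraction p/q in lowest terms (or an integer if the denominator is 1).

Computing P^3 by repeated multiplication:
P^1 =
  1: [4/15, 7/15, 4/15]
  2: [1/3, 1/15, 3/5]
  3: [1/3, 7/15, 1/5]
P^2 =
  1: [71/225, 7/25, 91/225]
  2: [14/45, 11/25, 56/225]
  3: [14/45, 7/25, 92/225]
P^3 =
  1: [1054/3375, 133/375, 1124/3375]
  2: [211/675, 109/375, 1339/3375]
  3: [211/675, 133/375, 1123/3375]

(P^3)[2 -> 3] = 1339/3375

Answer: 1339/3375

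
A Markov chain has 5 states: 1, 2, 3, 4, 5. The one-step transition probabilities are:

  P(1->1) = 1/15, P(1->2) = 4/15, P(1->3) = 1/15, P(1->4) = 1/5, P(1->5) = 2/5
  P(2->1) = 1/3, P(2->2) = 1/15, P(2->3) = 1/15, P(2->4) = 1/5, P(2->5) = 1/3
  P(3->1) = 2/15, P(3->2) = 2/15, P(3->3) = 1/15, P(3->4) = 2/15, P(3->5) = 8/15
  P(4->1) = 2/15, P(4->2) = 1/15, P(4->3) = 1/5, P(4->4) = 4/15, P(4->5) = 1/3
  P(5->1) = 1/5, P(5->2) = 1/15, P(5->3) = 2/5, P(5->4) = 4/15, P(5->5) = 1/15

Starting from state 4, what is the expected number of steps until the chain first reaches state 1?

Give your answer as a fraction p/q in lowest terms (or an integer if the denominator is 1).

Answer: 17805/3017

Derivation:
Let h_i = expected steps to first reach 1 from state i.
Boundary: h_1 = 0.
First-step equations for the other states:
  h_2 = 1 + 1/3*h_1 + 1/15*h_2 + 1/15*h_3 + 1/5*h_4 + 1/3*h_5
  h_3 = 1 + 2/15*h_1 + 2/15*h_2 + 1/15*h_3 + 2/15*h_4 + 8/15*h_5
  h_4 = 1 + 2/15*h_1 + 1/15*h_2 + 1/5*h_3 + 4/15*h_4 + 1/3*h_5
  h_5 = 1 + 1/5*h_1 + 1/15*h_2 + 2/5*h_3 + 4/15*h_4 + 1/15*h_5

Substituting h_1 = 0 and rearranging gives the linear system (I - Q) h = 1:
  [14/15, -1/15, -1/5, -1/3] . (h_2, h_3, h_4, h_5) = 1
  [-2/15, 14/15, -2/15, -8/15] . (h_2, h_3, h_4, h_5) = 1
  [-1/15, -1/5, 11/15, -1/3] . (h_2, h_3, h_4, h_5) = 1
  [-1/15, -2/5, -4/15, 14/15] . (h_2, h_3, h_4, h_5) = 1

Solving yields:
  h_2 = 14295/3017
  h_3 = 34845/6034
  h_4 = 17805/3017
  h_5 = 33615/6034

Starting state is 4, so the expected hitting time is h_4 = 17805/3017.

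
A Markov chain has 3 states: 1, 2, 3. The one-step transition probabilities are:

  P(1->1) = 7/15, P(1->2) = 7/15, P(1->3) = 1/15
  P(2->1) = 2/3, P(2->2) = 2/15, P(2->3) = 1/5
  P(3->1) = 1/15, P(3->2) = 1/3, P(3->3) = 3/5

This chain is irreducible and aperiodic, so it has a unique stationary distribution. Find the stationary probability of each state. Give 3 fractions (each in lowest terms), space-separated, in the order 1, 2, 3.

Answer: 7/16 47/144 17/72

Derivation:
The stationary distribution satisfies pi = pi * P, i.e.:
  pi_1 = 7/15*pi_1 + 2/3*pi_2 + 1/15*pi_3
  pi_2 = 7/15*pi_1 + 2/15*pi_2 + 1/3*pi_3
  pi_3 = 1/15*pi_1 + 1/5*pi_2 + 3/5*pi_3
with normalization: pi_1 + pi_2 + pi_3 = 1.

Using the first 2 balance equations plus normalization, the linear system A*pi = b is:
  [-8/15, 2/3, 1/15] . pi = 0
  [7/15, -13/15, 1/3] . pi = 0
  [1, 1, 1] . pi = 1

Solving yields:
  pi_1 = 7/16
  pi_2 = 47/144
  pi_3 = 17/72

Verification (pi * P):
  7/16*7/15 + 47/144*2/3 + 17/72*1/15 = 7/16 = pi_1  (ok)
  7/16*7/15 + 47/144*2/15 + 17/72*1/3 = 47/144 = pi_2  (ok)
  7/16*1/15 + 47/144*1/5 + 17/72*3/5 = 17/72 = pi_3  (ok)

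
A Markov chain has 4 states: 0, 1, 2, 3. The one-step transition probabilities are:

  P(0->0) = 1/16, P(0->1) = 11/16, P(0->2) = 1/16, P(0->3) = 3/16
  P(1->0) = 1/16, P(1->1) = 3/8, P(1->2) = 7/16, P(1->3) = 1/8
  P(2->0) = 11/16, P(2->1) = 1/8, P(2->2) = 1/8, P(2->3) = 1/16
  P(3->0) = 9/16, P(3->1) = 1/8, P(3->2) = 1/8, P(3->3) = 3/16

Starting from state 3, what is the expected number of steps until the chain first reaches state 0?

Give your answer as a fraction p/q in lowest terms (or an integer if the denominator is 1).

Let h_i = expected steps to first reach 0 from state i.
Boundary: h_0 = 0.
First-step equations for the other states:
  h_1 = 1 + 1/16*h_0 + 3/8*h_1 + 7/16*h_2 + 1/8*h_3
  h_2 = 1 + 11/16*h_0 + 1/8*h_1 + 1/8*h_2 + 1/16*h_3
  h_3 = 1 + 9/16*h_0 + 1/8*h_1 + 1/8*h_2 + 3/16*h_3

Substituting h_0 = 0 and rearranging gives the linear system (I - Q) h = 1:
  [5/8, -7/16, -1/8] . (h_1, h_2, h_3) = 1
  [-1/8, 7/8, -1/16] . (h_1, h_2, h_3) = 1
  [-1/8, -1/8, 13/16] . (h_1, h_2, h_3) = 1

Solving yields:
  h_1 = 248/77
  h_2 = 96/55
  h_3 = 768/385

Starting state is 3, so the expected hitting time is h_3 = 768/385.

Answer: 768/385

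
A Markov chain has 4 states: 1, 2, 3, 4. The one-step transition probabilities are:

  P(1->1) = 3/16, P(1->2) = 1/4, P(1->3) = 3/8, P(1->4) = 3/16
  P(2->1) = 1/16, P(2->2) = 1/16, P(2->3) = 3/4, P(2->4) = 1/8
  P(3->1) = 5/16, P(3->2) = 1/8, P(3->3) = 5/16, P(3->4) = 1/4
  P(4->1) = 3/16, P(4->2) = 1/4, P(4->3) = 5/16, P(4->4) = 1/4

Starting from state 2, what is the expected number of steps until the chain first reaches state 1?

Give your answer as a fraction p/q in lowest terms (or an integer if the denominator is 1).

Answer: 64/13

Derivation:
Let h_i = expected steps to first reach 1 from state i.
Boundary: h_1 = 0.
First-step equations for the other states:
  h_2 = 1 + 1/16*h_1 + 1/16*h_2 + 3/4*h_3 + 1/8*h_4
  h_3 = 1 + 5/16*h_1 + 1/8*h_2 + 5/16*h_3 + 1/4*h_4
  h_4 = 1 + 3/16*h_1 + 1/4*h_2 + 5/16*h_3 + 1/4*h_4

Substituting h_1 = 0 and rearranging gives the linear system (I - Q) h = 1:
  [15/16, -3/4, -1/8] . (h_2, h_3, h_4) = 1
  [-1/8, 11/16, -1/4] . (h_2, h_3, h_4) = 1
  [-1/4, -5/16, 3/4] . (h_2, h_3, h_4) = 1

Solving yields:
  h_2 = 64/13
  h_3 = 368/91
  h_4 = 424/91

Starting state is 2, so the expected hitting time is h_2 = 64/13.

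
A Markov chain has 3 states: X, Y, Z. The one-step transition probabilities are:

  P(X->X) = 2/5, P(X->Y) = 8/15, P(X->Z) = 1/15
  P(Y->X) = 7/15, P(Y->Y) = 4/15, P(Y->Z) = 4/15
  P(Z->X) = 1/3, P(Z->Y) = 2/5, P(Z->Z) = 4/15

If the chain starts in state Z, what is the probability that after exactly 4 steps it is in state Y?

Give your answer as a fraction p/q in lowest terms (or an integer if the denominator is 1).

Answer: 4064/10125

Derivation:
Computing P^4 by repeated multiplication:
P^1 =
  X: [2/5, 8/15, 1/15]
  Y: [7/15, 4/15, 4/15]
  Z: [1/3, 2/5, 4/15]
P^2 =
  X: [97/225, 86/225, 14/75]
  Y: [2/5, 32/75, 13/75]
  Z: [92/225, 88/225, 1/5]
P^3 =
  X: [1394/3375, 1372/3375, 203/1125]
  Y: [469/1125, 446/1125, 14/75]
  Z: [1393/3375, 1358/3375, 208/1125]
P^4 =
  X: [21013/50625, 20294/50625, 3106/16875]
  Y: [6986/16875, 6796/16875, 1031/5625]
  Z: [20984/50625, 4064/10125, 3107/16875]

(P^4)[Z -> Y] = 4064/10125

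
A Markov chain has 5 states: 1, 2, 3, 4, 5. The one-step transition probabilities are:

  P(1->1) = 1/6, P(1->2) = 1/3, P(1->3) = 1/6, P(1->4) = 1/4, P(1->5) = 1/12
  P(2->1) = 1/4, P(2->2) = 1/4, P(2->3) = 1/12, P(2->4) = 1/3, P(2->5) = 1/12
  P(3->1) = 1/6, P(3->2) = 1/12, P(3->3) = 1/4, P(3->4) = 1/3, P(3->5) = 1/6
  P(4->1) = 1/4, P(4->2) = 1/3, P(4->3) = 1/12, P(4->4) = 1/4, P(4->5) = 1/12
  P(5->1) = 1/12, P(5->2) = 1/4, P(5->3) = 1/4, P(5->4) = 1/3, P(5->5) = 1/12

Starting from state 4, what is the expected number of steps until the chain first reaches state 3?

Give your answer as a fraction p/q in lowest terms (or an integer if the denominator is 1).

Let h_i = expected steps to first reach 3 from state i.
Boundary: h_3 = 0.
First-step equations for the other states:
  h_1 = 1 + 1/6*h_1 + 1/3*h_2 + 1/6*h_3 + 1/4*h_4 + 1/12*h_5
  h_2 = 1 + 1/4*h_1 + 1/4*h_2 + 1/12*h_3 + 1/3*h_4 + 1/12*h_5
  h_4 = 1 + 1/4*h_1 + 1/3*h_2 + 1/12*h_3 + 1/4*h_4 + 1/12*h_5
  h_5 = 1 + 1/12*h_1 + 1/4*h_2 + 1/4*h_3 + 1/3*h_4 + 1/12*h_5

Substituting h_3 = 0 and rearranging gives the linear system (I - Q) h = 1:
  [5/6, -1/3, -1/4, -1/12] . (h_1, h_2, h_4, h_5) = 1
  [-1/4, 3/4, -1/3, -1/12] . (h_1, h_2, h_4, h_5) = 1
  [-1/4, -1/3, 3/4, -1/12] . (h_1, h_2, h_4, h_5) = 1
  [-1/12, -1/4, -1/3, 11/12] . (h_1, h_2, h_4, h_5) = 1

Solving yields:
  h_1 = 8
  h_2 = 26/3
  h_4 = 26/3
  h_5 = 22/3

Starting state is 4, so the expected hitting time is h_4 = 26/3.

Answer: 26/3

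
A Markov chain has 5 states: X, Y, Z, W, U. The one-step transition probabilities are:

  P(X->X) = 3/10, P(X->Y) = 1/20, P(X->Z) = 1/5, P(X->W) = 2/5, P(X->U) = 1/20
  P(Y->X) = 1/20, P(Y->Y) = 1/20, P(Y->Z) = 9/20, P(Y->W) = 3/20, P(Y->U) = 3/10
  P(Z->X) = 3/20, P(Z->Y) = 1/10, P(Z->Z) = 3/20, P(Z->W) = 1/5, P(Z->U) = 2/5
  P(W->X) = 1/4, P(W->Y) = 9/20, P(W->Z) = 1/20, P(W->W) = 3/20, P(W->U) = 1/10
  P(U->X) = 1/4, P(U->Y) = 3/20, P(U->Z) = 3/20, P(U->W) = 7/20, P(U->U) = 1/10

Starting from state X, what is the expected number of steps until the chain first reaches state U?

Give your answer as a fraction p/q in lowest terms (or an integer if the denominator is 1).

Let h_i = expected steps to first reach U from state i.
Boundary: h_U = 0.
First-step equations for the other states:
  h_X = 1 + 3/10*h_X + 1/20*h_Y + 1/5*h_Z + 2/5*h_W + 1/20*h_U
  h_Y = 1 + 1/20*h_X + 1/20*h_Y + 9/20*h_Z + 3/20*h_W + 3/10*h_U
  h_Z = 1 + 3/20*h_X + 1/10*h_Y + 3/20*h_Z + 1/5*h_W + 2/5*h_U
  h_W = 1 + 1/4*h_X + 9/20*h_Y + 1/20*h_Z + 3/20*h_W + 1/10*h_U

Substituting h_U = 0 and rearranging gives the linear system (I - Q) h = 1:
  [7/10, -1/20, -1/5, -2/5] . (h_X, h_Y, h_Z, h_W) = 1
  [-1/20, 19/20, -9/20, -3/20] . (h_X, h_Y, h_Z, h_W) = 1
  [-3/20, -1/10, 17/20, -1/5] . (h_X, h_Y, h_Z, h_W) = 1
  [-1/4, -9/20, -1/20, 17/20] . (h_X, h_Y, h_Z, h_W) = 1

Solving yields:
  h_X = 11120/1899
  h_Y = 7700/1899
  h_Z = 7460/1899
  h_W = 3340/633

Starting state is X, so the expected hitting time is h_X = 11120/1899.

Answer: 11120/1899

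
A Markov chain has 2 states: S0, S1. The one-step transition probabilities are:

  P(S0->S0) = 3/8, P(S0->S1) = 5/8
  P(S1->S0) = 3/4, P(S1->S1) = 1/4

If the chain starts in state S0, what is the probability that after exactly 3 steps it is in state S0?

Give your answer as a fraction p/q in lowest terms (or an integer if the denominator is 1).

Answer: 267/512

Derivation:
Computing P^3 by repeated multiplication:
P^1 =
  S0: [3/8, 5/8]
  S1: [3/4, 1/4]
P^2 =
  S0: [39/64, 25/64]
  S1: [15/32, 17/32]
P^3 =
  S0: [267/512, 245/512]
  S1: [147/256, 109/256]

(P^3)[S0 -> S0] = 267/512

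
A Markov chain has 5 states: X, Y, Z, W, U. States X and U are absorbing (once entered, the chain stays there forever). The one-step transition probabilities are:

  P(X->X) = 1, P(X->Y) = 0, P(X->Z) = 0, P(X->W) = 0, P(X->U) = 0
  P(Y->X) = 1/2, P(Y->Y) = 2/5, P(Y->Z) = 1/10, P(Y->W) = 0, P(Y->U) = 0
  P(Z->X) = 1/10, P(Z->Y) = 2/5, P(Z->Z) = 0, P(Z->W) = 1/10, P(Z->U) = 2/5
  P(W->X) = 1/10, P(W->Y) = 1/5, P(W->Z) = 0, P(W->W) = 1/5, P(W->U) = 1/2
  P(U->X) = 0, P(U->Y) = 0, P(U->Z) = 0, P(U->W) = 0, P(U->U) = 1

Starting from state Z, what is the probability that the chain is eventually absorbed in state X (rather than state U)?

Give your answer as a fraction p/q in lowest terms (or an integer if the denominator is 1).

Answer: 112/223

Derivation:
Let a_i = P(absorbed in X | start in state i).
Boundary conditions: a_X = 1, a_U = 0.
For each transient state i, a_i = sum_j P(i->j) * a_j:
  a_Y = 1/2*a_X + 2/5*a_Y + 1/10*a_Z + 0*a_W + 0*a_U
  a_Z = 1/10*a_X + 2/5*a_Y + 0*a_Z + 1/10*a_W + 2/5*a_U
  a_W = 1/10*a_X + 1/5*a_Y + 0*a_Z + 1/5*a_W + 1/2*a_U

Substituting a_X = 1 and a_U = 0, rearrange to (I - Q) a = r where r[i] = P(i -> X):
  [3/5, -1/10, 0] . (a_Y, a_Z, a_W) = 1/2
  [-2/5, 1, -1/10] . (a_Y, a_Z, a_W) = 1/10
  [-1/5, 0, 4/5] . (a_Y, a_Z, a_W) = 1/10

Solving yields:
  a_Y = 409/446
  a_Z = 112/223
  a_W = 79/223

Starting state is Z, so the absorption probability is a_Z = 112/223.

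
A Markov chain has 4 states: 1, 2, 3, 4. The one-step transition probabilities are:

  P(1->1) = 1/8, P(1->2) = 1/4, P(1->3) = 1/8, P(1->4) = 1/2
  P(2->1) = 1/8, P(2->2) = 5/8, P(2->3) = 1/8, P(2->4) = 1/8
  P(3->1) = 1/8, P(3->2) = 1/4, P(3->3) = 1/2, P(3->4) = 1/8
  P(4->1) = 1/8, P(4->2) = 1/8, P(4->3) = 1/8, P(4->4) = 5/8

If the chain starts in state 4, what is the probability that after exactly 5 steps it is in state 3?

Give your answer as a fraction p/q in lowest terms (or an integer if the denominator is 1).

Answer: 6505/32768

Derivation:
Computing P^5 by repeated multiplication:
P^1 =
  1: [1/8, 1/4, 1/8, 1/2]
  2: [1/8, 5/8, 1/8, 1/8]
  3: [1/8, 1/4, 1/2, 1/8]
  4: [1/8, 1/8, 1/8, 5/8]
P^2 =
  1: [1/8, 9/32, 11/64, 27/64]
  2: [1/8, 15/32, 11/64, 15/64]
  3: [1/8, 21/64, 5/16, 15/64]
  4: [1/8, 7/32, 11/64, 31/64]
P^3 =
  1: [1/8, 155/512, 97/512, 49/128]
  2: [1/8, 203/512, 97/512, 37/128]
  3: [1/8, 11/32, 31/128, 37/128]
  4: [1/8, 139/512, 97/512, 53/128]
P^4 =
  1: [1/8, 1293/4096, 803/4096, 93/256]
  2: [1/8, 1485/4096, 803/4096, 81/256]
  3: [1/8, 351/1024, 221/1024, 81/256]
  4: [1/8, 1229/4096, 803/4096, 97/256]
P^5 =
  1: [1/8, 10583/32768, 6505/32768, 181/512]
  2: [1/8, 11351/32768, 6505/32768, 169/512]
  3: [1/8, 2777/8192, 1687/8192, 169/512]
  4: [1/8, 10327/32768, 6505/32768, 185/512]

(P^5)[4 -> 3] = 6505/32768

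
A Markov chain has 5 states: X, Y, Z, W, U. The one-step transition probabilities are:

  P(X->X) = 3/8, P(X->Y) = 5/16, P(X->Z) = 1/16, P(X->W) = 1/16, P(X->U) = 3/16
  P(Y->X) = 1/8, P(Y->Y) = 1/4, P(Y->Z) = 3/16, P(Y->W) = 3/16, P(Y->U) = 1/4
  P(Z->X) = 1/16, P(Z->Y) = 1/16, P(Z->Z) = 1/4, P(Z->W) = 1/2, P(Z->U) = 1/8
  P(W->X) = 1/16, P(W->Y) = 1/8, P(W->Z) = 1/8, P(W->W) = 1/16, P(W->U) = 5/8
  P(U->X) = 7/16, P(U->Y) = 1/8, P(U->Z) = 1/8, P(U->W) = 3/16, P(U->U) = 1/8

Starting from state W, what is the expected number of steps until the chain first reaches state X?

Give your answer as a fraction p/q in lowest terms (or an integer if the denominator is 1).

Answer: 6304/1233

Derivation:
Let h_i = expected steps to first reach X from state i.
Boundary: h_X = 0.
First-step equations for the other states:
  h_Y = 1 + 1/8*h_X + 1/4*h_Y + 3/16*h_Z + 3/16*h_W + 1/4*h_U
  h_Z = 1 + 1/16*h_X + 1/16*h_Y + 1/4*h_Z + 1/2*h_W + 1/8*h_U
  h_W = 1 + 1/16*h_X + 1/8*h_Y + 1/8*h_Z + 1/16*h_W + 5/8*h_U
  h_U = 1 + 7/16*h_X + 1/8*h_Y + 1/8*h_Z + 3/16*h_W + 1/8*h_U

Substituting h_X = 0 and rearranging gives the linear system (I - Q) h = 1:
  [3/4, -3/16, -3/16, -1/4] . (h_Y, h_Z, h_W, h_U) = 1
  [-1/16, 3/4, -1/2, -1/8] . (h_Y, h_Z, h_W, h_U) = 1
  [-1/8, -1/8, 15/16, -5/8] . (h_Y, h_Z, h_W, h_U) = 1
  [-1/8, -1/8, -3/16, 7/8] . (h_Y, h_Z, h_W, h_U) = 1

Solving yields:
  h_Y = 6592/1233
  h_Z = 7184/1233
  h_W = 6304/1233
  h_U = 1576/411

Starting state is W, so the expected hitting time is h_W = 6304/1233.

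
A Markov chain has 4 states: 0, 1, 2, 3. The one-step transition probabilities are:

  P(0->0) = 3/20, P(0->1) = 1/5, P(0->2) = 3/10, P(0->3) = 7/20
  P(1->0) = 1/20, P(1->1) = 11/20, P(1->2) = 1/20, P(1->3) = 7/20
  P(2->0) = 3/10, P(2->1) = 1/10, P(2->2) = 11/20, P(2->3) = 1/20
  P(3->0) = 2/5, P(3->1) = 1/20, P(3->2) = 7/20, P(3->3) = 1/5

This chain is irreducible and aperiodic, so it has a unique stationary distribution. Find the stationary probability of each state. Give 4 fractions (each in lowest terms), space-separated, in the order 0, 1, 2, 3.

Answer: 1039/4423 907/4423 1530/4423 947/4423

Derivation:
The stationary distribution satisfies pi = pi * P, i.e.:
  pi_0 = 3/20*pi_0 + 1/20*pi_1 + 3/10*pi_2 + 2/5*pi_3
  pi_1 = 1/5*pi_0 + 11/20*pi_1 + 1/10*pi_2 + 1/20*pi_3
  pi_2 = 3/10*pi_0 + 1/20*pi_1 + 11/20*pi_2 + 7/20*pi_3
  pi_3 = 7/20*pi_0 + 7/20*pi_1 + 1/20*pi_2 + 1/5*pi_3
with normalization: pi_0 + pi_1 + pi_2 + pi_3 = 1.

Using the first 3 balance equations plus normalization, the linear system A*pi = b is:
  [-17/20, 1/20, 3/10, 2/5] . pi = 0
  [1/5, -9/20, 1/10, 1/20] . pi = 0
  [3/10, 1/20, -9/20, 7/20] . pi = 0
  [1, 1, 1, 1] . pi = 1

Solving yields:
  pi_0 = 1039/4423
  pi_1 = 907/4423
  pi_2 = 1530/4423
  pi_3 = 947/4423

Verification (pi * P):
  1039/4423*3/20 + 907/4423*1/20 + 1530/4423*3/10 + 947/4423*2/5 = 1039/4423 = pi_0  (ok)
  1039/4423*1/5 + 907/4423*11/20 + 1530/4423*1/10 + 947/4423*1/20 = 907/4423 = pi_1  (ok)
  1039/4423*3/10 + 907/4423*1/20 + 1530/4423*11/20 + 947/4423*7/20 = 1530/4423 = pi_2  (ok)
  1039/4423*7/20 + 907/4423*7/20 + 1530/4423*1/20 + 947/4423*1/5 = 947/4423 = pi_3  (ok)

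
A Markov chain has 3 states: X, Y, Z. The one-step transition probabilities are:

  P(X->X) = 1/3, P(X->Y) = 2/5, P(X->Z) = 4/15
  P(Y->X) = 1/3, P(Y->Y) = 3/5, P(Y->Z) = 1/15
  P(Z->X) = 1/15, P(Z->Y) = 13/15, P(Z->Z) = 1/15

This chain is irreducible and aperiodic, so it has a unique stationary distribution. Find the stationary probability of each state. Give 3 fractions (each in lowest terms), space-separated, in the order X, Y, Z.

The stationary distribution satisfies pi = pi * P, i.e.:
  pi_X = 1/3*pi_X + 1/3*pi_Y + 1/15*pi_Z
  pi_Y = 2/5*pi_X + 3/5*pi_Y + 13/15*pi_Z
  pi_Z = 4/15*pi_X + 1/15*pi_Y + 1/15*pi_Z
with normalization: pi_X + pi_Y + pi_Z = 1.

Using the first 2 balance equations plus normalization, the linear system A*pi = b is:
  [-2/3, 1/3, 1/15] . pi = 0
  [2/5, -2/5, 13/15] . pi = 0
  [1, 1, 1] . pi = 1

Solving yields:
  pi_X = 71/237
  pi_Y = 136/237
  pi_Z = 10/79

Verification (pi * P):
  71/237*1/3 + 136/237*1/3 + 10/79*1/15 = 71/237 = pi_X  (ok)
  71/237*2/5 + 136/237*3/5 + 10/79*13/15 = 136/237 = pi_Y  (ok)
  71/237*4/15 + 136/237*1/15 + 10/79*1/15 = 10/79 = pi_Z  (ok)

Answer: 71/237 136/237 10/79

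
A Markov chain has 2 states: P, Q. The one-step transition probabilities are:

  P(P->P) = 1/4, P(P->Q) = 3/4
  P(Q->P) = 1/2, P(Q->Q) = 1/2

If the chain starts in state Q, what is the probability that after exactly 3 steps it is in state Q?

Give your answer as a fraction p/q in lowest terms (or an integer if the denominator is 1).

Computing P^3 by repeated multiplication:
P^1 =
  P: [1/4, 3/4]
  Q: [1/2, 1/2]
P^2 =
  P: [7/16, 9/16]
  Q: [3/8, 5/8]
P^3 =
  P: [25/64, 39/64]
  Q: [13/32, 19/32]

(P^3)[Q -> Q] = 19/32

Answer: 19/32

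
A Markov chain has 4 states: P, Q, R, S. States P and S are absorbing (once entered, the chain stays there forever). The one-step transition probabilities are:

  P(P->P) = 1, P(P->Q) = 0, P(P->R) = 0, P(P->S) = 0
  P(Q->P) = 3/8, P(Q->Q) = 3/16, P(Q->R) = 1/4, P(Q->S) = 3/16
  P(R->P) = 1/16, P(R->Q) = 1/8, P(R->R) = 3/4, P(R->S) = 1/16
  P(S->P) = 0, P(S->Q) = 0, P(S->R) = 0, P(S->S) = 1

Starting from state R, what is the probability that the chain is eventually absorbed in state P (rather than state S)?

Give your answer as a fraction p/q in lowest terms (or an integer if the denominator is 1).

Answer: 25/44

Derivation:
Let a_i = P(absorbed in P | start in state i).
Boundary conditions: a_P = 1, a_S = 0.
For each transient state i, a_i = sum_j P(i->j) * a_j:
  a_Q = 3/8*a_P + 3/16*a_Q + 1/4*a_R + 3/16*a_S
  a_R = 1/16*a_P + 1/8*a_Q + 3/4*a_R + 1/16*a_S

Substituting a_P = 1 and a_S = 0, rearrange to (I - Q) a = r where r[i] = P(i -> P):
  [13/16, -1/4] . (a_Q, a_R) = 3/8
  [-1/8, 1/4] . (a_Q, a_R) = 1/16

Solving yields:
  a_Q = 7/11
  a_R = 25/44

Starting state is R, so the absorption probability is a_R = 25/44.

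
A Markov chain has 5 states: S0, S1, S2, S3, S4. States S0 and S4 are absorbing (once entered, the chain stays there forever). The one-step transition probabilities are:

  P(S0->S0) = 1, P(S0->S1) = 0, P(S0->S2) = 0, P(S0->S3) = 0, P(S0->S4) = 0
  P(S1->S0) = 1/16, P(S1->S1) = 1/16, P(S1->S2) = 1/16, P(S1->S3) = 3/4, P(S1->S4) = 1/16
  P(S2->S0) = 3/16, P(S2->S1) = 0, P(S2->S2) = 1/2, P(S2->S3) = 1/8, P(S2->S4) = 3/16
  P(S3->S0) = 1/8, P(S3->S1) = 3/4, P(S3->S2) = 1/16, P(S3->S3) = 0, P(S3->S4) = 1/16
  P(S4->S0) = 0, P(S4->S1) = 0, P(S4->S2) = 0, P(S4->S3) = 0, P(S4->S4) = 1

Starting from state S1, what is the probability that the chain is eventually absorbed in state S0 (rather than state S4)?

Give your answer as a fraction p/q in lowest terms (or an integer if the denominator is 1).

Let a_i = P(absorbed in S0 | start in state i).
Boundary conditions: a_S0 = 1, a_S4 = 0.
For each transient state i, a_i = sum_j P(i->j) * a_j:
  a_S1 = 1/16*a_S0 + 1/16*a_S1 + 1/16*a_S2 + 3/4*a_S3 + 1/16*a_S4
  a_S2 = 3/16*a_S0 + 0*a_S1 + 1/2*a_S2 + 1/8*a_S3 + 3/16*a_S4
  a_S3 = 1/8*a_S0 + 3/4*a_S1 + 1/16*a_S2 + 0*a_S3 + 1/16*a_S4

Substituting a_S0 = 1 and a_S4 = 0, rearrange to (I - Q) a = r where r[i] = P(i -> S0):
  [15/16, -1/16, -3/4] . (a_S1, a_S2, a_S3) = 1/16
  [0, 1/2, -1/8] . (a_S1, a_S2, a_S3) = 3/16
  [-3/4, -1/16, 1] . (a_S1, a_S2, a_S3) = 1/8

Solving yields:
  a_S1 = 29/51
  a_S2 = 62/119
  a_S3 = 139/238

Starting state is S1, so the absorption probability is a_S1 = 29/51.

Answer: 29/51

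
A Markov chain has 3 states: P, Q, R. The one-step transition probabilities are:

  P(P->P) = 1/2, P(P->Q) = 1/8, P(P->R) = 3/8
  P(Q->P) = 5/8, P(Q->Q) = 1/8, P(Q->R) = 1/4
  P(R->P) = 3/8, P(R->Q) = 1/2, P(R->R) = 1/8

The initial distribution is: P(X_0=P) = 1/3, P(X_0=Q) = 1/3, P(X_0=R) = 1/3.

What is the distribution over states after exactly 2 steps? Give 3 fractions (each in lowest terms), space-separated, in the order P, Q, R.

Answer: 1/2 7/32 9/32

Derivation:
Propagating the distribution step by step (d_{t+1} = d_t * P):
d_0 = (P=1/3, Q=1/3, R=1/3)
  d_1[P] = 1/3*1/2 + 1/3*5/8 + 1/3*3/8 = 1/2
  d_1[Q] = 1/3*1/8 + 1/3*1/8 + 1/3*1/2 = 1/4
  d_1[R] = 1/3*3/8 + 1/3*1/4 + 1/3*1/8 = 1/4
d_1 = (P=1/2, Q=1/4, R=1/4)
  d_2[P] = 1/2*1/2 + 1/4*5/8 + 1/4*3/8 = 1/2
  d_2[Q] = 1/2*1/8 + 1/4*1/8 + 1/4*1/2 = 7/32
  d_2[R] = 1/2*3/8 + 1/4*1/4 + 1/4*1/8 = 9/32
d_2 = (P=1/2, Q=7/32, R=9/32)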